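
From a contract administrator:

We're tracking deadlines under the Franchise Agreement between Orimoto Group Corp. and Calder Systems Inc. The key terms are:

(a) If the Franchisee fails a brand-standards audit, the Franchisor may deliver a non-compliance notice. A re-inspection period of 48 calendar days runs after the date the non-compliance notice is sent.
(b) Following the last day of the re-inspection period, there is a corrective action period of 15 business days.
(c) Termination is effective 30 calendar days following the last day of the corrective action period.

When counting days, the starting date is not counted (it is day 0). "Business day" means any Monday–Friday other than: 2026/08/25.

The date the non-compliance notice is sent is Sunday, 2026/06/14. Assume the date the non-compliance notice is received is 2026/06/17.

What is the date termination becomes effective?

The last day of the re-inspection period: 2026/06/14 + 48 days = 2026/08/01.
From Saturday, 2026/08/01, 15 business days (Aug 3, Aug 4, Aug 5, Aug 6, …, Aug 19, Aug 20, Aug 21, skipping weekends) brings us to Friday, 2026/08/21, which is the last day of the corrective action period.
The date termination becomes effective: 2026/08/21 + 30 days = 2026/09/20.

2026/09/20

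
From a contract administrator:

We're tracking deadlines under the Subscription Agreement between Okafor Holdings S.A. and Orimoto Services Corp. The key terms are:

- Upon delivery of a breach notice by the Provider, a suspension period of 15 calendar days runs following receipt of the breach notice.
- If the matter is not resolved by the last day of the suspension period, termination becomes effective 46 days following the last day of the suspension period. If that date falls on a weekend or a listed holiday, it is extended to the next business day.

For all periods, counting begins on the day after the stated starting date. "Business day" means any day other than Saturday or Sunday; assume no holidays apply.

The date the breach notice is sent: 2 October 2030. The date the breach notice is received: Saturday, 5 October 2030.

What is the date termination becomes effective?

5 December 2030

The last day of the suspension period: 5 October 2030 + 15 days = 20 October 2030.
The date termination becomes effective: 20 October 2030 + 46 days = 5 December 2030. 5 December 2030 is a Thursday, so no roll-forward applies.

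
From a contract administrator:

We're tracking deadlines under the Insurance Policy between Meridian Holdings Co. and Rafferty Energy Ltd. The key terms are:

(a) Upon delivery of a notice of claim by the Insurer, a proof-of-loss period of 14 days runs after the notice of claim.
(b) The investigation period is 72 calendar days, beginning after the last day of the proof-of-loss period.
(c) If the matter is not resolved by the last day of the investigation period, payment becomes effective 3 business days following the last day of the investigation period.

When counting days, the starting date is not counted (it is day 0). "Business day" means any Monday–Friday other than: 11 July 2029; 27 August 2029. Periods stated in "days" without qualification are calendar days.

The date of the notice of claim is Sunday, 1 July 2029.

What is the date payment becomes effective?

Adding 14 calendar days to 1 July 2029 gives 15 July 2029, which is the last day of the proof-of-loss period.
The last day of the investigation period: 15 July 2029 + 72 days = 25 September 2029.
From Tuesday, 25 September 2029, 3 business days (Sep 26, Sep 27, Sep 28, skipping weekends) brings us to Friday, 28 September 2029, which is the date payment becomes effective.

28 September 2029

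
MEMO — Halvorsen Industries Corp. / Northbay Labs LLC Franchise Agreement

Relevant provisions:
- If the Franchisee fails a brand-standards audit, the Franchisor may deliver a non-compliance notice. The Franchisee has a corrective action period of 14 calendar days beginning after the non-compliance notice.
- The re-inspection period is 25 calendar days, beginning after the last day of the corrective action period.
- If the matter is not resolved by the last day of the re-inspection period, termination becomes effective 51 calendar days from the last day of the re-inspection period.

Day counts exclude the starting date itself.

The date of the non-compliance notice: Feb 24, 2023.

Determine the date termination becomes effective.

May 25, 2023

The last day of the corrective action period: Feb 24, 2023 + 14 days = Mar 10, 2023.
The last day of the re-inspection period: Mar 10, 2023 + 25 days = Apr 4, 2023.
The date termination becomes effective: Apr 4, 2023 + 51 days = May 25, 2023.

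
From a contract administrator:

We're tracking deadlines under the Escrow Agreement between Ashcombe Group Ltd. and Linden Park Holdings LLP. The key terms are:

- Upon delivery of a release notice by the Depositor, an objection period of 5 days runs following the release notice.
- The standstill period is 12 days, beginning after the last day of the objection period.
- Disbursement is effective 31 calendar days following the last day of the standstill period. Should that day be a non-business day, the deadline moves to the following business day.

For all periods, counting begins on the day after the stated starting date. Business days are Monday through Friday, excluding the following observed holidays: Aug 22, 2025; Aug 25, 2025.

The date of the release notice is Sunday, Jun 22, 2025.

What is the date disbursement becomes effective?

Aug 11, 2025

The last day of the objection period: Jun 22, 2025 + 5 days = Jun 27, 2025.
The last day of the standstill period: Jun 27, 2025 + 12 days = Jul 9, 2025.
The date disbursement becomes effective: 31 calendar days after Jul 9, 2025 is Aug 9, 2025. That falls on a Saturday, so it rolls to the next business day, Monday, Aug 11, 2025.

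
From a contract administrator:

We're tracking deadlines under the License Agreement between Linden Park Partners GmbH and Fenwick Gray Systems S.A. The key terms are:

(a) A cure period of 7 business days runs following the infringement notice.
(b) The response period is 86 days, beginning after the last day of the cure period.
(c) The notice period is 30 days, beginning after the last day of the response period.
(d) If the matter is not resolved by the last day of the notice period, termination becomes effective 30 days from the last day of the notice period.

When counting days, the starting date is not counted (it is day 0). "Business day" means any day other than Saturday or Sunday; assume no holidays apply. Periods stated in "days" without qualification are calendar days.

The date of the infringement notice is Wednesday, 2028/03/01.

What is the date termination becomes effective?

2028/08/03

The last day of the cure period: counting 7 business days from Wednesday, 2028/03/01 (Mar 2, Mar 3, Mar 6, Mar 7, Mar 8, Mar 9, Mar 10, skipping weekends) reaches Friday, 2028/03/10.
The last day of the response period: 86 calendar days after 2028/03/10 is 2028/06/04.
The last day of the notice period: 30 calendar days after 2028/06/04 is 2028/07/04.
The date termination becomes effective: 30 calendar days after 2028/07/04 is 2028/08/03.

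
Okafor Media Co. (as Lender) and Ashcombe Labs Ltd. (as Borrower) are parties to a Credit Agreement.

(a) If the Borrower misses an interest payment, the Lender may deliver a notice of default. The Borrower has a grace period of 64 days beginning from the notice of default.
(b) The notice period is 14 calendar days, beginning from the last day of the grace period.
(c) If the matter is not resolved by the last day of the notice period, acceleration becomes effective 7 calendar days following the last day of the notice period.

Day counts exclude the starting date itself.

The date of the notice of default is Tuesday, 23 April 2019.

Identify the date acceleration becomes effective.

The last day of the grace period: 64 calendar days after 23 April 2019 is 26 June 2019.
Adding 14 calendar days to 26 June 2019 gives 10 July 2019, which is the last day of the notice period.
The date acceleration becomes effective: 7 calendar days after 10 July 2019 is 17 July 2019.

17 July 2019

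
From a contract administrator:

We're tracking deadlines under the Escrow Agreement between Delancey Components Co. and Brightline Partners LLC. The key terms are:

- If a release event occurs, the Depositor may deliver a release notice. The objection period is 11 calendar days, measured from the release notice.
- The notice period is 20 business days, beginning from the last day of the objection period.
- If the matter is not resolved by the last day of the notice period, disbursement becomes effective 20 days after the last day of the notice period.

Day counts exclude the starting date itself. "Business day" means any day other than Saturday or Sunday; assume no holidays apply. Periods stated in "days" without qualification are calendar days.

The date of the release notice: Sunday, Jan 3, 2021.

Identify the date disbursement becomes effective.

The last day of the objection period: Jan 3, 2021 + 11 days = Jan 14, 2021.
The last day of the notice period: counting 20 business days from Thursday, Jan 14, 2021 (Jan 15, Jan 18, Jan 19, Jan 20, …, Feb 9, Feb 10, Feb 11, skipping weekends) reaches Thursday, Feb 11, 2021.
Adding 20 calendar days to Feb 11, 2021 gives Mar 3, 2021, which is the date disbursement becomes effective.

Mar 3, 2021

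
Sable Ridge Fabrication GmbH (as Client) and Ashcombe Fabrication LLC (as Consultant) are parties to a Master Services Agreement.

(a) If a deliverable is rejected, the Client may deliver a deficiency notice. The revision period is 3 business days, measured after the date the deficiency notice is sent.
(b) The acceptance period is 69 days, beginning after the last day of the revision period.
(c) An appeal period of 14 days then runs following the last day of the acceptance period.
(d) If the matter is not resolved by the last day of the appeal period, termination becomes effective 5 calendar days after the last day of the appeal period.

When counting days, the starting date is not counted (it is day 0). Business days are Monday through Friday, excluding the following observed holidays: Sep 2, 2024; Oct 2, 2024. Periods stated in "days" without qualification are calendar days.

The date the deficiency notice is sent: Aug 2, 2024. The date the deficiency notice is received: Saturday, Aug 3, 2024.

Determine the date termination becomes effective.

Nov 3, 2024

From Friday, Aug 2, 2024, 3 business days (Aug 5, Aug 6, Aug 7, skipping weekends) brings us to Wednesday, Aug 7, 2024, which is the last day of the revision period.
The last day of the acceptance period: Aug 7, 2024 + 69 days = Oct 15, 2024.
The last day of the appeal period: 14 calendar days after Oct 15, 2024 is Oct 29, 2024.
The date termination becomes effective: Oct 29, 2024 + 5 days = Nov 3, 2024.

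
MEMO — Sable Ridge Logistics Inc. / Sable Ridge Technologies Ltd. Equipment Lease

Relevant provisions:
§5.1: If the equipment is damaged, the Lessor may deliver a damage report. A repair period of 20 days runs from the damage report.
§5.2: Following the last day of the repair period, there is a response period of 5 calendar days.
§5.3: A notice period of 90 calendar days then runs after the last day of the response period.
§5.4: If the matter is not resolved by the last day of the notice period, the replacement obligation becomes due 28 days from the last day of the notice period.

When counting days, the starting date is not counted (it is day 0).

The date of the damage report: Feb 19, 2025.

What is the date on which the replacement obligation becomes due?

Adding 20 calendar days to Feb 19, 2025 gives Mar 11, 2025, which is the last day of the repair period.
The last day of the response period: 5 calendar days after Mar 11, 2025 is Mar 16, 2025.
The last day of the notice period: Mar 16, 2025 + 90 days = Jun 14, 2025.
Adding 28 calendar days to Jun 14, 2025 gives Jul 12, 2025, which is the date on which the replacement obligation becomes due.

Jul 12, 2025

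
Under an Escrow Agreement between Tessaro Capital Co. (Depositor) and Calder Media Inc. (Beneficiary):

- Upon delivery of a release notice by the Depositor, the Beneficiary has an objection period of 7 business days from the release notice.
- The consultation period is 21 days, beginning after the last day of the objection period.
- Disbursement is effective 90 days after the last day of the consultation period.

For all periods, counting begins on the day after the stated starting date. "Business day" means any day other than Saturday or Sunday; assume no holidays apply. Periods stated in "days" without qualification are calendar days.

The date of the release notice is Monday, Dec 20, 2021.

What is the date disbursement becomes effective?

The last day of the objection period: 7 business days after Monday, Dec 20, 2021, skipping weekends — Dec 21, Dec 22, Dec 23, Dec 24, Dec 27, Dec 28, Dec 29 — lands on Wednesday, Dec 29, 2021.
The last day of the consultation period: Dec 29, 2021 + 21 days = Jan 19, 2022.
Adding 90 calendar days to Jan 19, 2022 gives Apr 19, 2022, which is the date disbursement becomes effective.

Apr 19, 2022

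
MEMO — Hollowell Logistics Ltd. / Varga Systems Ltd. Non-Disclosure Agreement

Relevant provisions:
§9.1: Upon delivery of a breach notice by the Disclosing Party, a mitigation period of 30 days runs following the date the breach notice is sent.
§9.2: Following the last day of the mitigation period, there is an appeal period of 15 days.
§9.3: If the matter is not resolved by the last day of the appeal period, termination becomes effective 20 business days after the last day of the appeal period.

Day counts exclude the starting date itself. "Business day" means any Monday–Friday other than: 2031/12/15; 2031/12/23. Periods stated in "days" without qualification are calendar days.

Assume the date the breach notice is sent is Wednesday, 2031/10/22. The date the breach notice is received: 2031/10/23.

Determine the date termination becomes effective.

The last day of the mitigation period: 2031/10/22 + 30 days = 2031/11/21.
The last day of the appeal period: 15 calendar days after 2031/11/21 is 2031/12/06.
The date termination becomes effective: 20 business days after Saturday, 2031/12/06, skipping weekends and the listed holidays on Dec 15, Dec 23 — Dec 8, Dec 9, Dec 10, Dec 11, …, Jan 2, Jan 5, Jan 6 — lands on Tuesday, 2032/01/06.

2032/01/06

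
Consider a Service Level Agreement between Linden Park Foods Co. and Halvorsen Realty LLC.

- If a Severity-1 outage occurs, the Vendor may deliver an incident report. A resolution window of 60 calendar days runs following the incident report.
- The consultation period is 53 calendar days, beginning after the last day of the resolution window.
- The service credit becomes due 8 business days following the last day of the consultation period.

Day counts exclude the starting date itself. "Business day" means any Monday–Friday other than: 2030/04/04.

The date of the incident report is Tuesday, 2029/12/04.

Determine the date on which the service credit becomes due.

Adding 60 calendar days to 2029/12/04 gives 2030/02/02, which is the last day of the resolution window.
The last day of the consultation period: 53 calendar days after 2030/02/02 is 2030/03/27.
The date on which the service credit becomes due: 8 business days after Wednesday, 2030/03/27, skipping weekends and the listed holiday on Apr 4 — Mar 28, Mar 29, Apr 1, Apr 2, Apr 3, Apr 5, Apr 8, Apr 9 — lands on Tuesday, 2030/04/09.

2030/04/09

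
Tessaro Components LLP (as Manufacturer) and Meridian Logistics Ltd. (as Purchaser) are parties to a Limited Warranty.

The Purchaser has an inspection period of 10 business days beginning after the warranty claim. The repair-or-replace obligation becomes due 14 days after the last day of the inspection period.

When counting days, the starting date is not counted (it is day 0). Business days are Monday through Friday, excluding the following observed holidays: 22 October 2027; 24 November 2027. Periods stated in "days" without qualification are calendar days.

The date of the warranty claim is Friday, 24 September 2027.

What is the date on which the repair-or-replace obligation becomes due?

22 October 2027

From Friday, 24 September 2027, 10 business days (Sep 27, Sep 28, Sep 29, Sep 30, Oct 1, Oct 4, Oct 5, Oct 6, Oct 7, Oct 8, skipping weekends) brings us to Friday, 8 October 2027, which is the last day of the inspection period.
The date on which the repair-or-replace obligation becomes due: 8 October 2027 + 14 days = 22 October 2027.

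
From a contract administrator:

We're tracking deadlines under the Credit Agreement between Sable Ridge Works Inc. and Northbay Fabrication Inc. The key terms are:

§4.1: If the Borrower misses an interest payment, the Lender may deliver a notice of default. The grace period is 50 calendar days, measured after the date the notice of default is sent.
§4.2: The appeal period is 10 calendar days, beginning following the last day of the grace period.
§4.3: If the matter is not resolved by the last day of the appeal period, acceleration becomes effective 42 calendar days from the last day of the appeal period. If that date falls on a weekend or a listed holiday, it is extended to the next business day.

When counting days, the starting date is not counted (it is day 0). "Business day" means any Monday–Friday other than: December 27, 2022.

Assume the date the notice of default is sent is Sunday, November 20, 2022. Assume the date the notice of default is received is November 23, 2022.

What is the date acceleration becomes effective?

March 2, 2023

The last day of the grace period: November 20, 2022 + 50 days = January 9, 2023.
The last day of the appeal period: January 9, 2023 + 10 days = January 19, 2023.
Adding 42 calendar days to January 19, 2023 gives March 2, 2023, which is the date acceleration becomes effective. March 2, 2023 is a Thursday and is not a listed holiday, so no roll-forward applies.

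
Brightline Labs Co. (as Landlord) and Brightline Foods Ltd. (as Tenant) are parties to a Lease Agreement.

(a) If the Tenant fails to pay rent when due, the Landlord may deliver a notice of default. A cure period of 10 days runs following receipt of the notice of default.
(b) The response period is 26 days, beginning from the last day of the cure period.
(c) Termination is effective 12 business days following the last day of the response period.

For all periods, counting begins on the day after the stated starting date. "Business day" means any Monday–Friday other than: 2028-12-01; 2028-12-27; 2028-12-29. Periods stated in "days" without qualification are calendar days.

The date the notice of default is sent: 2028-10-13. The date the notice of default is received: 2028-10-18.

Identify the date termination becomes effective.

The last day of the cure period: 10 calendar days after 2028-10-18 is 2028-10-28.
The last day of the response period: 2028-10-28 + 26 days = 2028-11-23.
From Thursday, 2028-11-23, 12 business days (Nov 24, Nov 27, Nov 28, Nov 29, …, Dec 8, Dec 11, Dec 12, skipping weekends and the listed holiday on Dec 1) brings us to Tuesday, 2028-12-12, which is the date termination becomes effective.

2028-12-12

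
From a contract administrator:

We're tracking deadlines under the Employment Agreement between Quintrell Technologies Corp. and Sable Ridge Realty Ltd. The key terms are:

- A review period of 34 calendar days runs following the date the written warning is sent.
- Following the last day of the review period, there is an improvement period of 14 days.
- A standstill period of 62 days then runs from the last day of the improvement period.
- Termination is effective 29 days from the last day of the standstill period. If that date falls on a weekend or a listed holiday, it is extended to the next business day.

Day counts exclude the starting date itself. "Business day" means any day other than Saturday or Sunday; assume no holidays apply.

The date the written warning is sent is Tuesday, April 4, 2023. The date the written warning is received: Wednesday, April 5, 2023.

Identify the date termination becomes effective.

August 21, 2023

Adding 34 calendar days to April 4, 2023 gives May 8, 2023, which is the last day of the review period.
Adding 14 calendar days to May 8, 2023 gives May 22, 2023, which is the last day of the improvement period.
Adding 62 calendar days to May 22, 2023 gives July 23, 2023, which is the last day of the standstill period.
The date termination becomes effective: July 23, 2023 + 29 days = August 21, 2023. August 21, 2023 is a Monday, so no roll-forward applies.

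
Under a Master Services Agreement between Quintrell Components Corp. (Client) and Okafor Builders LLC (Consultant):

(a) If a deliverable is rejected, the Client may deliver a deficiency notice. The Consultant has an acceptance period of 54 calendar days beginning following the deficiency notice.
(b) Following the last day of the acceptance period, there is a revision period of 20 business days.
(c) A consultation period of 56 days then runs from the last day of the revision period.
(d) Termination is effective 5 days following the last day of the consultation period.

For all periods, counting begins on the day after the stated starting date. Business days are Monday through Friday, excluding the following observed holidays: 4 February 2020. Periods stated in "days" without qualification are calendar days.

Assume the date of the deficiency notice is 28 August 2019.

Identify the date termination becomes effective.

The last day of the acceptance period: 28 August 2019 + 54 days = 21 October 2019.
The last day of the revision period: counting 20 business days from Monday, 21 October 2019 (Oct 22, Oct 23, Oct 24, Oct 25, …, Nov 14, Nov 15, Nov 18, skipping weekends) reaches Monday, 18 November 2019.
Adding 56 calendar days to 18 November 2019 gives 13 January 2020, which is the last day of the consultation period.
The date termination becomes effective: 5 calendar days after 13 January 2020 is 18 January 2020.

18 January 2020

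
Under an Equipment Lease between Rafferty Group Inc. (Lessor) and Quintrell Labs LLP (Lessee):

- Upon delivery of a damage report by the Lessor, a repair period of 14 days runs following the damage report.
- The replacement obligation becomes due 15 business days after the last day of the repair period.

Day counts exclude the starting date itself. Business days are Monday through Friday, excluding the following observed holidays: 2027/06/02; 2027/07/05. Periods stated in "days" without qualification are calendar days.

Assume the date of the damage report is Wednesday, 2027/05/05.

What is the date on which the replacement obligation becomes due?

Adding 14 calendar days to 2027/05/05 gives 2027/05/19, which is the last day of the repair period.
From Wednesday, 2027/05/19, 15 business days (May 20, May 21, May 24, May 25, …, Jun 8, Jun 9, Jun 10, skipping weekends and the listed holiday on Jun 2) brings us to Thursday, 2027/06/10, which is the date on which the replacement obligation becomes due.

2027/06/10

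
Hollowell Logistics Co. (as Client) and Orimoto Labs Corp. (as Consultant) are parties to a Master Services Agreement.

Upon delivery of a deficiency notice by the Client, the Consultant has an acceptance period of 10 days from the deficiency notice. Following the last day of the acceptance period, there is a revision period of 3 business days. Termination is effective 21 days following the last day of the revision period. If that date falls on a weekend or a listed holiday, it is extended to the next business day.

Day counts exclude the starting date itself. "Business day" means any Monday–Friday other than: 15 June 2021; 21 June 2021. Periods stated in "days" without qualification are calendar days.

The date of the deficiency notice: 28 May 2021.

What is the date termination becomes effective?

1 July 2021

The last day of the acceptance period: 28 May 2021 + 10 days = 7 June 2021.
The last day of the revision period: counting 3 business days from Monday, 7 June 2021 (Jun 8, Jun 9, Jun 10, skipping weekends) reaches Thursday, 10 June 2021.
The date termination becomes effective: 21 calendar days after 10 June 2021 is 1 July 2021. 1 July 2021 is a Thursday and is not a listed holiday, so no roll-forward applies.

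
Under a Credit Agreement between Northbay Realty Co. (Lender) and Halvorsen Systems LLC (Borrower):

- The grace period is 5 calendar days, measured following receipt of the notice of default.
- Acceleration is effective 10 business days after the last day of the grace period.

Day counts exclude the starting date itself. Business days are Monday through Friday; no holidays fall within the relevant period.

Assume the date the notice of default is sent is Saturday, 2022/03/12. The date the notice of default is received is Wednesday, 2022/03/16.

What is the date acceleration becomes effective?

The last day of the grace period: 2022/03/16 + 5 days = 2022/03/21.
From Monday, 2022/03/21, 10 business days (Mar 22, Mar 23, Mar 24, Mar 25, Mar 28, Mar 29, Mar 30, Mar 31, Apr 1, Apr 4, skipping weekends) brings us to Monday, 2022/04/04, which is the date acceleration becomes effective.

2022/04/04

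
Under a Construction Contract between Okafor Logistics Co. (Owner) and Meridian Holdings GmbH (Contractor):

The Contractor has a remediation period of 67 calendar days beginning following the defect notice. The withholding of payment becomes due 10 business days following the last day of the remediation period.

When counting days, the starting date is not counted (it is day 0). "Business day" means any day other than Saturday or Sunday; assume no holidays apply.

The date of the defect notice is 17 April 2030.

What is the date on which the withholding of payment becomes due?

5 July 2030

The last day of the remediation period: 17 April 2030 + 67 days = 23 June 2030.
The date on which the withholding of payment becomes due: 10 business days after Sunday, 23 June 2030, skipping weekends — Jun 24, Jun 25, Jun 26, Jun 27, Jun 28, Jul 1, Jul 2, Jul 3, Jul 4, Jul 5 — lands on Friday, 5 July 2030.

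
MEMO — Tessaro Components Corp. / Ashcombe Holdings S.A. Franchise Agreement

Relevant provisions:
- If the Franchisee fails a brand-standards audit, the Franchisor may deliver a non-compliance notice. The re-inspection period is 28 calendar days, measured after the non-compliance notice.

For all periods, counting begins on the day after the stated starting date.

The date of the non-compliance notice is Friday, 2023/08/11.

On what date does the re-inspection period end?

The last day of the re-inspection period: 2023/08/11 + 28 days = 2023/09/08.

2023/09/08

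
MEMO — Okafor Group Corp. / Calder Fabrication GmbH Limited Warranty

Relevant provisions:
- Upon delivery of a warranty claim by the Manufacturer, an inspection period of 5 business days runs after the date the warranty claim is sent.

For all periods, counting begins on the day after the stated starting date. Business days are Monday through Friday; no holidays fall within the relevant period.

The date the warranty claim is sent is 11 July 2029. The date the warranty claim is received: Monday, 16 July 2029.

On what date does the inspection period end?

From Wednesday, 11 July 2029, 5 business days (Jul 12, Jul 13, Jul 16, Jul 17, Jul 18, skipping weekends) brings us to Wednesday, 18 July 2029, which is the last day of the inspection period.

18 July 2029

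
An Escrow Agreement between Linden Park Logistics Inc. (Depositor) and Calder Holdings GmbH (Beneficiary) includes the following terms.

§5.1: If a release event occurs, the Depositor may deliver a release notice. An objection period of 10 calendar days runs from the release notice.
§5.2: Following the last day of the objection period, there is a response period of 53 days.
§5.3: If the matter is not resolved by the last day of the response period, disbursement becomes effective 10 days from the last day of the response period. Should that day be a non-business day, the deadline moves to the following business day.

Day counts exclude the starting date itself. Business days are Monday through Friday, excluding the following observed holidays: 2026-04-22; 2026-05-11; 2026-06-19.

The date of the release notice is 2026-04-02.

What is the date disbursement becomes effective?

2026-06-15

Adding 10 calendar days to 2026-04-02 gives 2026-04-12, which is the last day of the objection period.
The last day of the response period: 53 calendar days after 2026-04-12 is 2026-06-04.
Adding 10 calendar days to 2026-06-04 gives 2026-06-14, which is the date disbursement becomes effective. That falls on a Sunday, so it rolls to the next business day, Monday, 2026-06-15.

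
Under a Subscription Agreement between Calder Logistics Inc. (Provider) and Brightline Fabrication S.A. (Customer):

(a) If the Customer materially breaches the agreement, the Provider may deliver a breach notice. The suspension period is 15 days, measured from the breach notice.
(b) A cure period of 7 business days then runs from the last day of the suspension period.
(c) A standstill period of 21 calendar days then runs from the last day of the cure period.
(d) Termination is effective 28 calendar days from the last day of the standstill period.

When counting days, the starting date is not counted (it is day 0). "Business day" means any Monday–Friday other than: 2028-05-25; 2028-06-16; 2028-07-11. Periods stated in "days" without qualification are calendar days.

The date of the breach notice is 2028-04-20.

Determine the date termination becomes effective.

2028-07-04

The last day of the suspension period: 2028-04-20 + 15 days = 2028-05-05.
The last day of the cure period: 7 business days after Friday, 2028-05-05, skipping weekends — May 8, May 9, May 10, May 11, May 12, May 15, May 16 — lands on Tuesday, 2028-05-16.
The last day of the standstill period: 21 calendar days after 2028-05-16 is 2028-06-06.
The date termination becomes effective: 28 calendar days after 2028-06-06 is 2028-07-04.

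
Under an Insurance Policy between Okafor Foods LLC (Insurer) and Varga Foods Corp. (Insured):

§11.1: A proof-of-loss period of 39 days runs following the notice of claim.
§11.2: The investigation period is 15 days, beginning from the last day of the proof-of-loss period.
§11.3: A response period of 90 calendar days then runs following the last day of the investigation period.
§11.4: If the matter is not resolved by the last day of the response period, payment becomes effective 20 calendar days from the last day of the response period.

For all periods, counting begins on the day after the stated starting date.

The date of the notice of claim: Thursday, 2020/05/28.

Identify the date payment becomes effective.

The last day of the proof-of-loss period: 2020/05/28 + 39 days = 2020/07/06.
The last day of the investigation period: 2020/07/06 + 15 days = 2020/07/21.
The last day of the response period: 90 calendar days after 2020/07/21 is 2020/10/19.
The date payment becomes effective: 2020/10/19 + 20 days = 2020/11/08.

2020/11/08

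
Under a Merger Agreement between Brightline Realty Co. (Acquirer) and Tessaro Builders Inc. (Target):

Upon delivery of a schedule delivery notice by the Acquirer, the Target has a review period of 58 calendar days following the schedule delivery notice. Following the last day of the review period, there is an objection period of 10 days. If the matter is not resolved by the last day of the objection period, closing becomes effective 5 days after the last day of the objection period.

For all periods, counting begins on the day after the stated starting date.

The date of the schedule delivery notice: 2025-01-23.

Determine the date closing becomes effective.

The last day of the review period: 2025-01-23 + 58 days = 2025-03-22.
The last day of the objection period: 2025-03-22 + 10 days = 2025-04-01.
Adding 5 calendar days to 2025-04-01 gives 2025-04-06, which is the date closing becomes effective.

2025-04-06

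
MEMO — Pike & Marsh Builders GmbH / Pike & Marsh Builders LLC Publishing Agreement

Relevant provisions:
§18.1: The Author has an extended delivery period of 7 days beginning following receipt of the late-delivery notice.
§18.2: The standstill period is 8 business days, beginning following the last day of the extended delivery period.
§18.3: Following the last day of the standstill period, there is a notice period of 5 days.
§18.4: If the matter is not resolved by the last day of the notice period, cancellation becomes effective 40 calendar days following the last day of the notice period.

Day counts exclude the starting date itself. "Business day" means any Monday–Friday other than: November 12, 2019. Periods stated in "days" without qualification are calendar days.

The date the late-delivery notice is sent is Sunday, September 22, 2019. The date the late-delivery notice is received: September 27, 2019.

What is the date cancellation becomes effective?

Adding 7 calendar days to September 27, 2019 gives October 4, 2019, which is the last day of the extended delivery period.
From Friday, October 4, 2019, 8 business days (Oct 7, Oct 8, Oct 9, Oct 10, Oct 11, Oct 14, Oct 15, Oct 16, skipping weekends) brings us to Wednesday, October 16, 2019, which is the last day of the standstill period.
The last day of the notice period: 5 calendar days after October 16, 2019 is October 21, 2019.
Adding 40 calendar days to October 21, 2019 gives November 30, 2019, which is the date cancellation becomes effective.

November 30, 2019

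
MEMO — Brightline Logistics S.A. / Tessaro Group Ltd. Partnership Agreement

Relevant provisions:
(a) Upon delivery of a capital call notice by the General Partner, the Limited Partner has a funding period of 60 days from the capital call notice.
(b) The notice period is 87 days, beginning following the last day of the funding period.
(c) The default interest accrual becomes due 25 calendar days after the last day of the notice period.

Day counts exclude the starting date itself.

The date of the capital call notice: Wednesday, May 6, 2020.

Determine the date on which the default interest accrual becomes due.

Adding 60 calendar days to May 6, 2020 gives Jul 5, 2020, which is the last day of the funding period.
The last day of the notice period: Jul 5, 2020 + 87 days = Sep 30, 2020.
Adding 25 calendar days to Sep 30, 2020 gives Oct 25, 2020, which is the date on which the default interest accrual becomes due.

Oct 25, 2020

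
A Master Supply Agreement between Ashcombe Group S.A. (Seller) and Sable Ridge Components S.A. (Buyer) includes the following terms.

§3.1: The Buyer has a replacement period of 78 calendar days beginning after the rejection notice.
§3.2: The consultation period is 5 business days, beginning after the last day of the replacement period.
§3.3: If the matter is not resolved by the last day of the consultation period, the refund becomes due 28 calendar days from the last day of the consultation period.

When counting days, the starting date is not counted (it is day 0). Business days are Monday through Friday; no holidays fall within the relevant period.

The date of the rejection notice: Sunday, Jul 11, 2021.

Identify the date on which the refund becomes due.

The last day of the replacement period: 78 calendar days after Jul 11, 2021 is Sep 27, 2021.
The last day of the consultation period: 5 business days after Monday, Sep 27, 2021, skipping weekends — Sep 28, Sep 29, Sep 30, Oct 1, Oct 4 — lands on Monday, Oct 4, 2021.
The date on which the refund becomes due: Oct 4, 2021 + 28 days = Nov 1, 2021.

Nov 1, 2021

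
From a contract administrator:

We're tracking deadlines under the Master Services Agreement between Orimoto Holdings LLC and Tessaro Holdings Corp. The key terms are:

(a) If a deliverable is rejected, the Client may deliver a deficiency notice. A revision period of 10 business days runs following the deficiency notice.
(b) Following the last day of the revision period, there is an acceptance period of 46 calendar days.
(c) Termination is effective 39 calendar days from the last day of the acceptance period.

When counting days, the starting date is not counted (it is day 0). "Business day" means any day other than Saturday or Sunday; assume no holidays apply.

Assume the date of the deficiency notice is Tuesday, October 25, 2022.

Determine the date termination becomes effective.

From Tuesday, October 25, 2022, 10 business days (Oct 26, Oct 27, Oct 28, Oct 31, Nov 1, Nov 2, Nov 3, Nov 4, Nov 7, Nov 8, skipping weekends) brings us to Tuesday, November 8, 2022, which is the last day of the revision period.
The last day of the acceptance period: November 8, 2022 + 46 days = December 24, 2022.
The date termination becomes effective: December 24, 2022 + 39 days = February 1, 2023.

February 1, 2023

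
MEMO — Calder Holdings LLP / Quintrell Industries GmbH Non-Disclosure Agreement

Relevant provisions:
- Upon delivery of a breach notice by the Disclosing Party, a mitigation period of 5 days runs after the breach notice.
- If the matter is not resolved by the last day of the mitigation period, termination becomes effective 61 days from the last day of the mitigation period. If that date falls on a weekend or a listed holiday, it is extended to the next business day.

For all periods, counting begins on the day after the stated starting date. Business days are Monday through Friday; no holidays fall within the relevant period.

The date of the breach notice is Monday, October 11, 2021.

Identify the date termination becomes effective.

The last day of the mitigation period: 5 calendar days after October 11, 2021 is October 16, 2021.
Adding 61 calendar days to October 16, 2021 gives December 16, 2021, which is the date termination becomes effective. December 16, 2021 is a Thursday, so no roll-forward applies.

December 16, 2021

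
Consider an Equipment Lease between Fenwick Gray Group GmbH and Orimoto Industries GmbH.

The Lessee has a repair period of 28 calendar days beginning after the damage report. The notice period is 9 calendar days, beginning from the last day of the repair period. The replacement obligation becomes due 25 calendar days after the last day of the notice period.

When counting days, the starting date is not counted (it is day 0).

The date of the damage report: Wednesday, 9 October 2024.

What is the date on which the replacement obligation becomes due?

10 December 2024

The last day of the repair period: 28 calendar days after 9 October 2024 is 6 November 2024.
Adding 9 calendar days to 6 November 2024 gives 15 November 2024, which is the last day of the notice period.
The date on which the replacement obligation becomes due: 25 calendar days after 15 November 2024 is 10 December 2024.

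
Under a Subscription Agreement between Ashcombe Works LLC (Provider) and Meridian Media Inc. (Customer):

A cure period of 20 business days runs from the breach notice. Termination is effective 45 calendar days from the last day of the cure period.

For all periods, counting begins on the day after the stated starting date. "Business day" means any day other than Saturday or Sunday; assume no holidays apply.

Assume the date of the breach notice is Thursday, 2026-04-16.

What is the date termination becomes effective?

From Thursday, 2026-04-16, 20 business days (Apr 17, Apr 20, Apr 21, Apr 22, …, May 12, May 13, May 14, skipping weekends) brings us to Thursday, 2026-05-14, which is the last day of the cure period.
The date termination becomes effective: 45 calendar days after 2026-05-14 is 2026-06-28.

2026-06-28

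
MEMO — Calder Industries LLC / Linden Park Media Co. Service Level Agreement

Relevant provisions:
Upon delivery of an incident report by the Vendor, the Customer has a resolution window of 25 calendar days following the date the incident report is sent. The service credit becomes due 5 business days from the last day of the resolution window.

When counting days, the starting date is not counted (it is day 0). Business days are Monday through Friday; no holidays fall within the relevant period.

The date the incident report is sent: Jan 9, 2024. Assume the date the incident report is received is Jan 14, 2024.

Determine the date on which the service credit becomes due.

Feb 9, 2024

The last day of the resolution window: Jan 9, 2024 + 25 days = Feb 3, 2024.
The date on which the service credit becomes due: counting 5 business days from Saturday, Feb 3, 2024 (Feb 5, Feb 6, Feb 7, Feb 8, Feb 9, skipping weekends) reaches Friday, Feb 9, 2024.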